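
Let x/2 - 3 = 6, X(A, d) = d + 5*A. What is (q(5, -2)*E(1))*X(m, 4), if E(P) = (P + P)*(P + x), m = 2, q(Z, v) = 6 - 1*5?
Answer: 532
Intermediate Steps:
q(Z, v) = 1 (q(Z, v) = 6 - 5 = 1)
x = 18 (x = 6 + 2*6 = 6 + 12 = 18)
E(P) = 2*P*(18 + P) (E(P) = (P + P)*(P + 18) = (2*P)*(18 + P) = 2*P*(18 + P))
(q(5, -2)*E(1))*X(m, 4) = (1*(2*1*(18 + 1)))*(4 + 5*2) = (1*(2*1*19))*(4 + 10) = (1*38)*14 = 38*14 = 532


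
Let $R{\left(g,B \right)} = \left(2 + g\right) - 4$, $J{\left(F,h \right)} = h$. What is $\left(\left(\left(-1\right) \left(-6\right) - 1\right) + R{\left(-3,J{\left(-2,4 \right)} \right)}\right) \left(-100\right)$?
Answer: $0$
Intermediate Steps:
$R{\left(g,B \right)} = -2 + g$
$\left(\left(\left(-1\right) \left(-6\right) - 1\right) + R{\left(-3,J{\left(-2,4 \right)} \right)}\right) \left(-100\right) = \left(\left(\left(-1\right) \left(-6\right) - 1\right) - 5\right) \left(-100\right) = \left(\left(6 - 1\right) - 5\right) \left(-100\right) = \left(5 - 5\right) \left(-100\right) = 0 \left(-100\right) = 0$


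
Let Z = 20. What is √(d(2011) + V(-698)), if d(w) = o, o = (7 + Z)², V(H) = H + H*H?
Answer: √487235 ≈ 698.02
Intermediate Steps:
V(H) = H + H²
o = 729 (o = (7 + 20)² = 27² = 729)
d(w) = 729
√(d(2011) + V(-698)) = √(729 - 698*(1 - 698)) = √(729 - 698*(-697)) = √(729 + 486506) = √487235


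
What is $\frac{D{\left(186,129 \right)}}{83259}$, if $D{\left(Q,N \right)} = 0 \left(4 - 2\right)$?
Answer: $0$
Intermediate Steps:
$D{\left(Q,N \right)} = 0$ ($D{\left(Q,N \right)} = 0 \cdot 2 = 0$)
$\frac{D{\left(186,129 \right)}}{83259} = \frac{0}{83259} = 0 \cdot \frac{1}{83259} = 0$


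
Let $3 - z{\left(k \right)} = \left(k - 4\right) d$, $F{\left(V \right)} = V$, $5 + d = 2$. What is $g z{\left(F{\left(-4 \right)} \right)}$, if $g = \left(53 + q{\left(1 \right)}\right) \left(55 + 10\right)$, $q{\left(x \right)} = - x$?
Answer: $-70980$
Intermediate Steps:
$d = -3$ ($d = -5 + 2 = -3$)
$z{\left(k \right)} = -9 + 3 k$ ($z{\left(k \right)} = 3 - \left(k - 4\right) \left(-3\right) = 3 - \left(-4 + k\right) \left(-3\right) = 3 - \left(12 - 3 k\right) = 3 + \left(-12 + 3 k\right) = -9 + 3 k$)
$g = 3380$ ($g = \left(53 - 1\right) \left(55 + 10\right) = \left(53 - 1\right) 65 = 52 \cdot 65 = 3380$)
$g z{\left(F{\left(-4 \right)} \right)} = 3380 \left(-9 + 3 \left(-4\right)\right) = 3380 \left(-9 - 12\right) = 3380 \left(-21\right) = -70980$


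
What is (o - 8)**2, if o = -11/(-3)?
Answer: 169/9 ≈ 18.778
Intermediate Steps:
o = 11/3 (o = -11*(-1/3) = 11/3 ≈ 3.6667)
(o - 8)**2 = (11/3 - 8)**2 = (-13/3)**2 = 169/9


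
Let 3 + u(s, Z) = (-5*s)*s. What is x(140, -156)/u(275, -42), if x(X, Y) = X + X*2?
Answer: -105/94532 ≈ -0.0011107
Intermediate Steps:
x(X, Y) = 3*X (x(X, Y) = X + 2*X = 3*X)
u(s, Z) = -3 - 5*s**2 (u(s, Z) = -3 + (-5*s)*s = -3 - 5*s**2)
x(140, -156)/u(275, -42) = (3*140)/(-3 - 5*275**2) = 420/(-3 - 5*75625) = 420/(-3 - 378125) = 420/(-378128) = 420*(-1/378128) = -105/94532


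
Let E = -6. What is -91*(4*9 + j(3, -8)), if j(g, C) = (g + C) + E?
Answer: -2275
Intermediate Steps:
j(g, C) = -6 + C + g (j(g, C) = (g + C) - 6 = (C + g) - 6 = -6 + C + g)
-91*(4*9 + j(3, -8)) = -91*(4*9 + (-6 - 8 + 3)) = -91*(36 - 11) = -91*25 = -2275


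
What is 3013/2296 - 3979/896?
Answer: -114931/36736 ≈ -3.1286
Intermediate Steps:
3013/2296 - 3979/896 = -114931/36736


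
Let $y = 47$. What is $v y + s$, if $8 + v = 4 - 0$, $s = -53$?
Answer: $-241$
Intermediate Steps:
$v = -4$ ($v = -8 + \left(4 - 0\right) = -8 + \left(4 + 0\right) = -8 + 4 = -4$)
$v y + s = \left(-4\right) 47 - 53 = -188 - 53 = -241$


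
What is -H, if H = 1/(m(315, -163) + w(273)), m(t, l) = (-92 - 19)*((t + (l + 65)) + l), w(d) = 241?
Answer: 1/5753 ≈ 0.00017382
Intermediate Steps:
m(t, l) = -7215 - 222*l - 111*t (m(t, l) = -111*((t + (65 + l)) + l) = -111*((65 + l + t) + l) = -111*(65 + t + 2*l) = -7215 - 222*l - 111*t)
H = -1/5753 (H = 1/((-7215 - 222*(-163) - 111*315) + 241) = 1/((-7215 + 36186 - 34965) + 241) = 1/(-5994 + 241) = 1/(-5753) = -1/5753 ≈ -0.00017382)
-H = -1*(-1/5753) = 1/5753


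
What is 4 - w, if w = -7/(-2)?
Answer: ½ ≈ 0.50000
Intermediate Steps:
w = 7/2 (w = -7*(-½) = 7/2 ≈ 3.5000)
4 - w = 4 - 1*7/2 = 4 - 7/2 = ½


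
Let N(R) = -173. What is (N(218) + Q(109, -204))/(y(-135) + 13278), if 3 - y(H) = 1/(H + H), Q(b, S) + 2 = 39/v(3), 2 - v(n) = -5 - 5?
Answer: -92745/7171742 ≈ -0.012932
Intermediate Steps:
v(n) = 12 (v(n) = 2 - (-5 - 5) = 2 - 1*(-10) = 2 + 10 = 12)
Q(b, S) = 5/4 (Q(b, S) = -2 + 39/12 = -2 + 39*(1/12) = -2 + 13/4 = 5/4)
y(H) = 3 - 1/(2*H) (y(H) = 3 - 1/(H + H) = 3 - 1/(2*H))
(N(218) + Q(109, -204))/(y(-135) + 13278) = (-173 + 5/4)/((3 - 1/2/(-135)) + 13278) = -687/(4*((3 - 1/2*(-1/135)) + 13278)) = -687/(4*((3 + 1/270) + 13278)) = -687/(4*(811/270 + 13278)) = -687/(4*3585871/270) = -687/4*270/3585871 = -92745/7171742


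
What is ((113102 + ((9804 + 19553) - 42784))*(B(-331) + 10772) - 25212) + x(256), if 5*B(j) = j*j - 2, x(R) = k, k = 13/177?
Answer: 576618661894/177 ≈ 3.2577e+9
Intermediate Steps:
k = 13/177 (k = 13*(1/177) = 13/177 ≈ 0.073446)
x(R) = 13/177
B(j) = -2/5 + j**2/5 (B(j) = (j*j - 2)/5 = (j**2 - 2)/5 = (-2 + j**2)/5 = -2/5 + j**2/5)
((113102 + ((9804 + 19553) - 42784))*(B(-331) + 10772) - 25212) + x(256) = ((113102 + ((9804 + 19553) - 42784))*((-2/5 + (1/5)*(-331)**2) + 10772) - 25212) + 13/177 = ((113102 + (29357 - 42784))*((-2/5 + (1/5)*109561) + 10772) - 25212) + 13/177 = ((113102 - 13427)*((-2/5 + 109561/5) + 10772) - 25212) + 13/177 = (99675*(109559/5 + 10772) - 25212) + 13/177 = (99675*(163419/5) - 25212) + 13/177 = (3257757765 - 25212) + 13/177 = 3257732553 + 13/177 = 576618661894/177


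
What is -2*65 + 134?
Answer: 4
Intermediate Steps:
-2*65 + 134 = -130 + 134 = 4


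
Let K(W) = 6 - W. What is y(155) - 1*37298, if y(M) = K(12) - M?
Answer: -37459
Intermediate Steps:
y(M) = -6 - M (y(M) = (6 - 1*12) - M = (6 - 12) - M = -6 - M)
y(155) - 1*37298 = (-6 - 1*155) - 1*37298 = (-6 - 155) - 37298 = -161 - 37298 = -37459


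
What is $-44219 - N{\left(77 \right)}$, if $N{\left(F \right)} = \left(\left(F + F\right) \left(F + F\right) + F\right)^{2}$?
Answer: $-566151068$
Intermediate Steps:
$N{\left(F \right)} = \left(F + 4 F^{2}\right)^{2}$ ($N{\left(F \right)} = \left(2 F 2 F + F\right)^{2} = \left(4 F^{2} + F\right)^{2} = \left(F + 4 F^{2}\right)^{2}$)
$-44219 - N{\left(77 \right)} = -44219 - 77^{2} \left(1 + 4 \cdot 77\right)^{2} = -44219 - 5929 \left(1 + 308\right)^{2} = -44219 - 5929 \cdot 309^{2} = -44219 - 5929 \cdot 95481 = -44219 - 566106849 = -566151068$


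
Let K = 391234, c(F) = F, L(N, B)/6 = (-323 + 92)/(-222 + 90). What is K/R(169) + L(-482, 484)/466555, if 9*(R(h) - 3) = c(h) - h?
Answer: 365064357803/2799330 ≈ 1.3041e+5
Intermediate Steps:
L(N, B) = 21/2 (L(N, B) = 6*((-323 + 92)/(-222 + 90)) = 6*(-231/(-132)) = 6*(-231*(-1/132)) = 6*(7/4) = 21/2)
R(h) = 3 (R(h) = 3 + (h - h)/9 = 3 + (⅑)*0 = 3 + 0 = 3)
K/R(169) + L(-482, 484)/466555 = 391234/3 + (21/2)/466555 = 391234*(⅓) + (21/2)*(1/466555) = 391234/3 + 21/933110 = 365064357803/2799330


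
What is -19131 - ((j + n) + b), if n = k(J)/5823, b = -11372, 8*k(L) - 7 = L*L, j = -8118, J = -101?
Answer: 2089181/5823 ≈ 358.78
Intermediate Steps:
k(L) = 7/8 + L²/8 (k(L) = 7/8 + (L*L)/8 = 7/8 + L²/8)
n = 1276/5823 (n = (7/8 + (⅛)*(-101)²)/5823 = (7/8 + (⅛)*10201)*(1/5823) = (7/8 + 10201/8)*(1/5823) = 1276*(1/5823) = 1276/5823 ≈ 0.21913)
-19131 - ((j + n) + b) = -19131 - ((-8118 + 1276/5823) - 11372) = -19131 - (-47269838/5823 - 11372) = -19131 - 1*(-113488994/5823) = -19131 + 113488994/5823 = 2089181/5823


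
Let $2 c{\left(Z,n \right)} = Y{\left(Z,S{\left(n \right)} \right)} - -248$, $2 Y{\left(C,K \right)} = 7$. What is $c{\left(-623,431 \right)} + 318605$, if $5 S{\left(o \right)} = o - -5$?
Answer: $\frac{1274923}{4} \approx 3.1873 \cdot 10^{5}$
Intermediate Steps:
$S{\left(o \right)} = 1 + \frac{o}{5}$ ($S{\left(o \right)} = \frac{o - -5}{5} = \frac{o + 5}{5} = \frac{5 + o}{5} = 1 + \frac{o}{5}$)
$Y{\left(C,K \right)} = \frac{7}{2}$ ($Y{\left(C,K \right)} = \frac{1}{2} \cdot 7 = \frac{7}{2}$)
$c{\left(Z,n \right)} = \frac{503}{4}$ ($c{\left(Z,n \right)} = \frac{\frac{7}{2} - -248}{2} = \frac{\frac{7}{2} + 248}{2} = \frac{1}{2} \cdot \frac{503}{2} = \frac{503}{4}$)
$c{\left(-623,431 \right)} + 318605 = \frac{503}{4} + 318605 = \frac{1274923}{4}$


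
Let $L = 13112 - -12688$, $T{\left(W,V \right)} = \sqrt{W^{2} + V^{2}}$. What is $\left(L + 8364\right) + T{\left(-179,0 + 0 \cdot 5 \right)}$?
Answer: $34343$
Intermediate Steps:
$T{\left(W,V \right)} = \sqrt{V^{2} + W^{2}}$
$L = 25800$ ($L = 13112 + 12688 = 25800$)
$\left(L + 8364\right) + T{\left(-179,0 + 0 \cdot 5 \right)} = \left(25800 + 8364\right) + \sqrt{\left(0 + 0 \cdot 5\right)^{2} + \left(-179\right)^{2}} = 34164 + \sqrt{\left(0 + 0\right)^{2} + 32041} = 34164 + \sqrt{0^{2} + 32041} = 34164 + \sqrt{0 + 32041} = 34164 + \sqrt{32041} = 34164 + 179 = 34343$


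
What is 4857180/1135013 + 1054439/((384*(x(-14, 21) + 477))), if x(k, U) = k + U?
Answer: 190867092617/19177179648 ≈ 9.9528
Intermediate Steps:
x(k, U) = U + k
4857180/1135013 + 1054439/((384*(x(-14, 21) + 477))) = 4857180/1135013 + 1054439/((384*((21 - 14) + 477))) = 4857180*(1/1135013) + 1054439/((384*(7 + 477))) = 4857180/1135013 + 1054439/((384*484)) = 4857180/1135013 + 1054439/185856 = 190867092617/19177179648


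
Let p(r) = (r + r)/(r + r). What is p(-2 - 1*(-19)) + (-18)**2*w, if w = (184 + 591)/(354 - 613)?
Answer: -250841/259 ≈ -968.50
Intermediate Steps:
w = -775/259 (w = 775/(-259) = 775*(-1/259) = -775/259 ≈ -2.9923)
p(r) = 1 (p(r) = (2*r)/((2*r)) = (2*r)*(1/(2*r)) = 1)
p(-2 - 1*(-19)) + (-18)**2*w = 1 + (-18)**2*(-775/259) = 1 + 324*(-775/259) = 1 - 251100/259 = -250841/259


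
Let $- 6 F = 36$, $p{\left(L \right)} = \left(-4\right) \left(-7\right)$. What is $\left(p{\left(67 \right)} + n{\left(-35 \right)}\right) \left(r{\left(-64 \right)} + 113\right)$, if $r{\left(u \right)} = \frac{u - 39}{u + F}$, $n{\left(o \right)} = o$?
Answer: $- \frac{8013}{10} \approx -801.3$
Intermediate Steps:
$p{\left(L \right)} = 28$
$F = -6$ ($F = \left(- \frac{1}{6}\right) 36 = -6$)
$r{\left(u \right)} = \frac{-39 + u}{-6 + u}$ ($r{\left(u \right)} = \frac{u - 39}{u - 6} = \frac{-39 + u}{-6 + u}$)
$\left(p{\left(67 \right)} + n{\left(-35 \right)}\right) \left(r{\left(-64 \right)} + 113\right) = \left(28 - 35\right) \left(\frac{-39 - 64}{-6 - 64} + 113\right) = - 7 \left(\frac{1}{-70} \left(-103\right) + 113\right) = - 7 \left(\left(- \frac{1}{70}\right) \left(-103\right) + 113\right) = - 7 \left(\frac{103}{70} + 113\right) = \left(-7\right) \frac{8013}{70} = - \frac{8013}{10}$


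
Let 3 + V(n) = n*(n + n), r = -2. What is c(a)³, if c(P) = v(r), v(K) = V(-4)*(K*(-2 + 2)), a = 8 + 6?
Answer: 0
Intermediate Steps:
a = 14
V(n) = -3 + 2*n² (V(n) = -3 + n*(n + n) = -3 + n*(2*n) = -3 + 2*n²)
v(K) = 0 (v(K) = (-3 + 2*(-4)²)*(K*(-2 + 2)) = (-3 + 2*16)*(K*0) = (-3 + 32)*0 = 29*0 = 0)
c(P) = 0
c(a)³ = 0³ = 0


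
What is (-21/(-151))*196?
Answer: 4116/151 ≈ 27.258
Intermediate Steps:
(-21/(-151))*196 = -1/151*(-21)*196 = (21/151)*196 = 4116/151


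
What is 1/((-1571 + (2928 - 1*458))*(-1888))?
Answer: -1/1697312 ≈ -5.8917e-7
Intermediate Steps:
1/((-1571 + (2928 - 1*458))*(-1888)) = -1/1888/(-1571 + (2928 - 458)) = -1/1888/(-1571 + 2470) = -1/1888/899 = (1/899)*(-1/1888) = -1/1697312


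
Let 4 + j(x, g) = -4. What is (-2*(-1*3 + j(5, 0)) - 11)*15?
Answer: 165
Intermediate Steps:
j(x, g) = -8 (j(x, g) = -4 - 4 = -8)
(-2*(-1*3 + j(5, 0)) - 11)*15 = (-2*(-1*3 - 8) - 11)*15 = (-2*(-3 - 8) - 11)*15 = (-2*(-11) - 11)*15 = (22 - 11)*15 = 11*15 = 165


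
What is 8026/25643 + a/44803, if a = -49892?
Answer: -919791678/1148883329 ≈ -0.80060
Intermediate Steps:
8026/25643 + a/44803 = 8026/25643 - 49892/44803 = -919791678/1148883329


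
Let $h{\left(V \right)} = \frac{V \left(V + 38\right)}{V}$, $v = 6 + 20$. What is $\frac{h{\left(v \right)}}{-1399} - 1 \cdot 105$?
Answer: $- \frac{146959}{1399} \approx -105.05$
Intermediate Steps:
$v = 26$
$h{\left(V \right)} = 38 + V$ ($h{\left(V \right)} = \frac{V \left(38 + V\right)}{V} = 38 + V$)
$\frac{h{\left(v \right)}}{-1399} - 1 \cdot 105 = \frac{38 + 26}{-1399} - 1 \cdot 105 = 64 \left(- \frac{1}{1399}\right) - 105 = - \frac{64}{1399} - 105 = - \frac{146959}{1399}$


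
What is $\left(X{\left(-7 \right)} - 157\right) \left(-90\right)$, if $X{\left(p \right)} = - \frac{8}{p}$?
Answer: $\frac{98190}{7} \approx 14027.0$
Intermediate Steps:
$\left(X{\left(-7 \right)} - 157\right) \left(-90\right) = \left(- \frac{8}{-7} - 157\right) \left(-90\right) = \left(\left(-8\right) \left(- \frac{1}{7}\right) - 157\right) \left(-90\right) = \left(\frac{8}{7} - 157\right) \left(-90\right) = \left(- \frac{1091}{7}\right) \left(-90\right) = \frac{98190}{7}$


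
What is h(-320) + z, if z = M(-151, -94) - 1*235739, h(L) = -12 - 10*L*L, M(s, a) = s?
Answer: -1259902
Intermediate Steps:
h(L) = -12 - 10*L²
z = -235890 (z = -151 - 1*235739 = -151 - 235739 = -235890)
h(-320) + z = (-12 - 10*(-320)²) - 235890 = (-12 - 10*102400) - 235890 = (-12 - 1024000) - 235890 = -1024012 - 235890 = -1259902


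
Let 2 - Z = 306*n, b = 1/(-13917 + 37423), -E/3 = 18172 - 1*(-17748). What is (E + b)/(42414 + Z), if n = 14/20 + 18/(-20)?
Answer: -12665032795/4992345316 ≈ -2.5369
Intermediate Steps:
E = -107760 (E = -3*(18172 - 1*(-17748)) = -3*(18172 + 17748) = -3*35920 = -107760)
b = 1/23506 ≈ 4.2542e-5
n = -1/5 (n = 14*(1/20) + 18*(-1/20) = 7/10 - 9/10 = -1/5 ≈ -0.20000)
Z = 316/5 (Z = 2 - 306*(-1)/5 = 2 - 1*(-306/5) = 2 + 306/5 = 316/5 ≈ 63.200)
(E + b)/(42414 + Z) = (-107760 + 1/23506)/(42414 + 316/5) = -2533006559/(23506*212386/5) = -2533006559/23506*5/212386 = -12665032795/4992345316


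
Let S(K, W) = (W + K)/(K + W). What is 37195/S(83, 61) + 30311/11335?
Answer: 421635636/11335 ≈ 37198.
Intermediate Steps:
S(K, W) = 1 (S(K, W) = (K + W)/(K + W) = 1)
37195/S(83, 61) + 30311/11335 = 37195/1 + 30311/11335 = 37195*1 + 30311*(1/11335) = 37195 + 30311/11335 = 421635636/11335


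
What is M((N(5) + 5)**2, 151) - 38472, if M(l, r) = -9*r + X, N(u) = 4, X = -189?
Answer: -40020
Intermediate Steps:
M(l, r) = -189 - 9*r (M(l, r) = -9*r - 189 = -189 - 9*r)
M((N(5) + 5)**2, 151) - 38472 = (-189 - 9*151) - 38472 = (-189 - 1359) - 38472 = -1548 - 38472 = -40020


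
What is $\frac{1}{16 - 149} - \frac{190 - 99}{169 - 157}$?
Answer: $- \frac{12115}{1596} \approx -7.5909$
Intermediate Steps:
$\frac{1}{16 - 149} - \frac{190 - 99}{169 - 157} = \frac{1}{-133} - \frac{91}{12} = - \frac{1}{133} - 91 \cdot \frac{1}{12} = - \frac{1}{133} - \frac{91}{12} = - \frac{12115}{1596}$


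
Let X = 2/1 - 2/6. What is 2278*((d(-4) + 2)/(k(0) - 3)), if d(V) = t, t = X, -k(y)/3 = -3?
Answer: 12529/9 ≈ 1392.1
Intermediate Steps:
X = 5/3 (X = 2*1 - 2*⅙ = 2 - ⅓ = 5/3 ≈ 1.6667)
k(y) = 9 (k(y) = -3*(-3) = 9)
t = 5/3 ≈ 1.6667
d(V) = 5/3
2278*((d(-4) + 2)/(k(0) - 3)) = 2278*((5/3 + 2)/(9 - 3)) = 2278*((11/3)/6) = 2278*((⅙)*(11/3)) = 2278*(11/18) = 12529/9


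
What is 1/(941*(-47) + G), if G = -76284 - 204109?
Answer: -1/324620 ≈ -3.0805e-6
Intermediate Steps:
G = -280393
1/(941*(-47) + G) = 1/(941*(-47) - 280393) = 1/(-44227 - 280393) = 1/(-324620) = -1/324620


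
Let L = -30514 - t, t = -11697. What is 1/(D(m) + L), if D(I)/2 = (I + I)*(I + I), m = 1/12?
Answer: -18/338705 ≈ -5.3144e-5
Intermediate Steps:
m = 1/12 ≈ 0.083333
L = -18817 (L = -30514 - 1*(-11697) = -30514 + 11697 = -18817)
D(I) = 8*I**2 (D(I) = 2*((I + I)*(I + I)) = 2*((2*I)*(2*I)) = 2*(4*I**2) = 8*I**2)
1/(D(m) + L) = 1/(8*(1/12)**2 - 18817) = 1/(8*(1/144) - 18817) = 1/(1/18 - 18817) = 1/(-338705/18) = -18/338705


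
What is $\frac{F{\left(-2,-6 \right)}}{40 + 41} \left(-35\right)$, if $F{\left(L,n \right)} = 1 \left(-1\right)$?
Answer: $\frac{35}{81} \approx 0.4321$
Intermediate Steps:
$F{\left(L,n \right)} = -1$
$\frac{F{\left(-2,-6 \right)}}{40 + 41} \left(-35\right) = \frac{1}{40 + 41} \left(-1\right) \left(-35\right) = \frac{1}{81} \left(-1\right) \left(-35\right) = \left(- \frac{1}{81}\right) \left(-35\right) = \frac{35}{81}$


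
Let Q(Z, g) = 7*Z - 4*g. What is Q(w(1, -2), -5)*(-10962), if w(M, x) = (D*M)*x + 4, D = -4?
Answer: -1140048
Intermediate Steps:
w(M, x) = 4 - 4*M*x (w(M, x) = (-4*M)*x + 4 = -4*M*x + 4 = 4 - 4*M*x)
Q(Z, g) = -4*g + 7*Z
Q(w(1, -2), -5)*(-10962) = (-4*(-5) + 7*(4 - 4*1*(-2)))*(-10962) = (20 + 7*(4 + 8))*(-10962) = (20 + 7*12)*(-10962) = (20 + 84)*(-10962) = 104*(-10962) = -1140048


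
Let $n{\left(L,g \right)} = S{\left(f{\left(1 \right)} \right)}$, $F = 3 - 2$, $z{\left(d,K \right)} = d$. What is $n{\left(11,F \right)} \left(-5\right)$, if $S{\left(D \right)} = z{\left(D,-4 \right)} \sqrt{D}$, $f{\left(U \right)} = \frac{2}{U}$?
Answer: $- 10 \sqrt{2} \approx -14.142$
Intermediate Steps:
$F = 1$ ($F = 3 - 2 = 1$)
$S{\left(D \right)} = D^{\frac{3}{2}}$ ($S{\left(D \right)} = D \sqrt{D} = D^{\frac{3}{2}}$)
$n{\left(L,g \right)} = 2 \sqrt{2}$ ($n{\left(L,g \right)} = \left(\frac{2}{1}\right)^{\frac{3}{2}} = \left(2 \cdot 1\right)^{\frac{3}{2}} = 2^{\frac{3}{2}} = 2 \sqrt{2}$)
$n{\left(11,F \right)} \left(-5\right) = 2 \sqrt{2} \left(-5\right) = - 10 \sqrt{2}$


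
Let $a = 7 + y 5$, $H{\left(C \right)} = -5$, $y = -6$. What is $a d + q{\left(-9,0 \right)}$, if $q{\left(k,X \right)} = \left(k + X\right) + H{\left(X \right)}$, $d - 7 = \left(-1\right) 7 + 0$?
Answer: $-14$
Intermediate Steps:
$d = 0$ ($d = 7 + \left(\left(-1\right) 7 + 0\right) = 7 + \left(-7 + 0\right) = 7 - 7 = 0$)
$a = -23$ ($a = 7 - 30 = -23$)
$q{\left(k,X \right)} = -5 + X + k$ ($q{\left(k,X \right)} = \left(k + X\right) - 5 = \left(X + k\right) - 5 = -5 + X + k$)
$a d + q{\left(-9,0 \right)} = \left(-23\right) 0 - 14 = 0 - 14 = -14$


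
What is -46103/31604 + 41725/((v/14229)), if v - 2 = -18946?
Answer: -4691081746333/149676544 ≈ -31341.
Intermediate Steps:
v = -18944 (v = 2 - 18946 = -18944)
-46103/31604 + 41725/((v/14229)) = -46103/31604 + 41725/((-18944/14229)) = -46103*1/31604 + 41725/((-18944*1/14229)) = -46103/31604 + 41725/(-18944/14229) = -46103/31604 + 41725*(-14229/18944) = -46103/31604 - 593705025/18944 = -4691081746333/149676544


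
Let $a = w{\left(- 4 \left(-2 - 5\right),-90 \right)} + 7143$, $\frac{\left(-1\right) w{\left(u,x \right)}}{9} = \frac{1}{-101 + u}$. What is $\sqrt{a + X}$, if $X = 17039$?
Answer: $\frac{\sqrt{128866535}}{73} \approx 155.51$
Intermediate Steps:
$w{\left(u,x \right)} = - \frac{9}{-101 + u}$
$a = \frac{521448}{73}$ ($a = - \frac{9}{-101 - 4 \left(-2 - 5\right)} + 7143 = - \frac{9}{-101 - -28} + 7143 = - \frac{9}{-101 + 28} + 7143 = - \frac{9}{-73} + 7143 = \left(-9\right) \left(- \frac{1}{73}\right) + 7143 = \frac{9}{73} + 7143 = \frac{521448}{73} \approx 7143.1$)
$\sqrt{a + X} = \sqrt{\frac{521448}{73} + 17039} = \sqrt{\frac{1765295}{73}} = \frac{\sqrt{128866535}}{73}$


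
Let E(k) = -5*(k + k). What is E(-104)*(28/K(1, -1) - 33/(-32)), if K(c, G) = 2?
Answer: 31265/2 ≈ 15633.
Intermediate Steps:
E(k) = -10*k
E(-104)*(28/K(1, -1) - 33/(-32)) = (-10*(-104))*(28/2 - 33/(-32)) = 1040*(28*(½) - 33*(-1/32)) = 1040*(14 + 33/32) = 1040*(481/32) = 31265/2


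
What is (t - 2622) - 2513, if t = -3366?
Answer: -8501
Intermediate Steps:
(t - 2622) - 2513 = (-3366 - 2622) - 2513 = -5988 - 2513 = -8501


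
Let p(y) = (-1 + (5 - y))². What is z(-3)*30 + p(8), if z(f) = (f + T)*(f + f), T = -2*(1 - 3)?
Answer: -164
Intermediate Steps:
T = 4 (T = -2*(-2) = 4)
p(y) = (4 - y)²
z(f) = 2*f*(4 + f) (z(f) = (f + 4)*(f + f) = (4 + f)*(2*f) = 2*f*(4 + f))
z(-3)*30 + p(8) = (2*(-3)*(4 - 3))*30 + (-4 + 8)² = (2*(-3)*1)*30 + 4² = -6*30 + 16 = -180 + 16 = -164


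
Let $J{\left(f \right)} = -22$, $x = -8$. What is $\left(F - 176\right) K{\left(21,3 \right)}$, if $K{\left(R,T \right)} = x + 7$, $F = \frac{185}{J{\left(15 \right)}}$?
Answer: $\frac{4057}{22} \approx 184.41$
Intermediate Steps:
$F = - \frac{185}{22}$ ($F = \frac{185}{-22} = 185 \left(- \frac{1}{22}\right) = - \frac{185}{22} \approx -8.4091$)
$K{\left(R,T \right)} = -1$ ($K{\left(R,T \right)} = -8 + 7 = -1$)
$\left(F - 176\right) K{\left(21,3 \right)} = \left(- \frac{185}{22} - 176\right) \left(-1\right) = \left(- \frac{4057}{22}\right) \left(-1\right) = \frac{4057}{22}$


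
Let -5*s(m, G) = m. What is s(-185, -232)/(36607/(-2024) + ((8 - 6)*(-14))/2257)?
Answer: -169022216/82678671 ≈ -2.0443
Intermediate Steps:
s(m, G) = -m/5
s(-185, -232)/(36607/(-2024) + ((8 - 6)*(-14))/2257) = (-1/5*(-185))/(36607/(-2024) + ((8 - 6)*(-14))/2257) = 37/(36607*(-1/2024) + (2*(-14))*(1/2257)) = 37/(-36607/2024 - 28*1/2257) = 37/(-36607/2024 - 28/2257) = 37/(-82678671/4568168) = 37*(-4568168/82678671) = -169022216/82678671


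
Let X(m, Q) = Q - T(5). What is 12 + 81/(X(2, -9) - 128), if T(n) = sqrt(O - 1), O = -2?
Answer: 214167/18772 + 81*I*sqrt(3)/18772 ≈ 11.409 + 0.0074737*I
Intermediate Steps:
T(n) = I*sqrt(3) (T(n) = sqrt(-2 - 1) = sqrt(-3) = I*sqrt(3))
X(m, Q) = Q - I*sqrt(3)
12 + 81/(X(2, -9) - 128) = 12 + 81/((-9 - I*sqrt(3)) - 128) = 12 + 81/(-137 - I*sqrt(3))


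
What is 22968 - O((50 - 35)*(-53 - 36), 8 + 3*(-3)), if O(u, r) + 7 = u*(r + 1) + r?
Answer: 22976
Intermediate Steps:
O(u, r) = -7 + r + u*(1 + r) (O(u, r) = -7 + (u*(r + 1) + r) = -7 + (u*(1 + r) + r) = -7 + (r + u*(1 + r)) = -7 + r + u*(1 + r))
22968 - O((50 - 35)*(-53 - 36), 8 + 3*(-3)) = 22968 - (-7 + (8 + 3*(-3)) + (50 - 35)*(-53 - 36) + (8 + 3*(-3))*((50 - 35)*(-53 - 36))) = 22968 - (-7 + (8 - 9) + 15*(-89) + (8 - 9)*(15*(-89))) = 22968 - (-7 - 1 - 1335 - 1*(-1335)) = 22968 - (-7 - 1 - 1335 + 1335) = 22968 - 1*(-8) = 22968 + 8 = 22976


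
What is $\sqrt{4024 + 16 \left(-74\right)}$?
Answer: $2 \sqrt{710} \approx 53.292$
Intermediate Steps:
$\sqrt{4024 + 16 \left(-74\right)} = \sqrt{4024 - 1184} = \sqrt{2840} = 2 \sqrt{710}$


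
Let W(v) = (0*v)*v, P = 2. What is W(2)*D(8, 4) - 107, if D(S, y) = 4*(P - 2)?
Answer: -107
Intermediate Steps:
D(S, y) = 0 (D(S, y) = 4*(2 - 2) = 4*0 = 0)
W(v) = 0 (W(v) = 0*v = 0)
W(2)*D(8, 4) - 107 = 0*0 - 107 = 0 - 107 = -107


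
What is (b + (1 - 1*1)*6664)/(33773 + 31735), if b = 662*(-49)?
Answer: -16219/32754 ≈ -0.49518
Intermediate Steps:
b = -32438
(b + (1 - 1*1)*6664)/(33773 + 31735) = (-32438 + (1 - 1*1)*6664)/(33773 + 31735) = (-32438 + (1 - 1)*6664)/65508 = (-32438 + 0*6664)*(1/65508) = (-32438 + 0)*(1/65508) = -32438*1/65508 = -16219/32754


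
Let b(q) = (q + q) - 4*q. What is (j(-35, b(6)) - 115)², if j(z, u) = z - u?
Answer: 19044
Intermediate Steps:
b(q) = -2*q (b(q) = 2*q - 4*q = -2*q)
(j(-35, b(6)) - 115)² = ((-35 - (-2)*6) - 115)² = ((-35 - 1*(-12)) - 115)² = ((-35 + 12) - 115)² = (-23 - 115)² = (-138)² = 19044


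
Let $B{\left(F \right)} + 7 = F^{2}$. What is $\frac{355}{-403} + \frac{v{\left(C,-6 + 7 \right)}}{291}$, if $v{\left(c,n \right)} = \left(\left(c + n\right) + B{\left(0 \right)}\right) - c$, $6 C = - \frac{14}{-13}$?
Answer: $- \frac{35241}{39091} \approx -0.90151$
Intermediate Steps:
$B{\left(F \right)} = -7 + F^{2}$
$C = \frac{7}{39}$ ($C = \frac{\left(-14\right) \frac{1}{-13}}{6} = \frac{\left(-14\right) \left(- \frac{1}{13}\right)}{6} = \frac{1}{6} \cdot \frac{14}{13} = \frac{7}{39} \approx 0.17949$)
$v{\left(c,n \right)} = -7 + n$ ($v{\left(c,n \right)} = \left(\left(c + n\right) - \left(7 - 0^{2}\right)\right) - c = \left(\left(c + n\right) + \left(-7 + 0\right)\right) - c = \left(\left(c + n\right) - 7\right) - c = \left(-7 + c + n\right) - c = -7 + n$)
$\frac{355}{-403} + \frac{v{\left(C,-6 + 7 \right)}}{291} = \frac{355}{-403} + \frac{-7 + \left(-6 + 7\right)}{291} = 355 \left(- \frac{1}{403}\right) + \left(-7 + 1\right) \frac{1}{291} = - \frac{355}{403} - \frac{2}{97} = - \frac{35241}{39091}$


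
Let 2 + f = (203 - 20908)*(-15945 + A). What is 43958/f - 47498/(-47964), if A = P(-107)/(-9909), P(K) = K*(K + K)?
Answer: 77713456924488157/78465350380455654 ≈ 0.99042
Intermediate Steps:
P(K) = 2*K**2 (P(K) = K*(2*K) = 2*K**2)
A = -22898/9909 (A = (2*(-107)**2)/(-9909) = (2*11449)*(-1/9909) = 22898*(-1/9909) = -22898/9909 ≈ -2.3108)
f = 3271843481797/9909 (f = -2 + (203 - 20908)*(-15945 - 22898/9909) = -2 - 20705*(-158021903/9909) = -2 + 3271843501615/9909 = 3271843481797/9909 ≈ 3.3019e+8)
43958/f - 47498/(-47964) = 43958/(3271843481797/9909) - 47498/(-47964) = 43958*(9909/3271843481797) - 47498*(-1/47964) = 435579822/3271843481797 + 23749/23982 = 77713456924488157/78465350380455654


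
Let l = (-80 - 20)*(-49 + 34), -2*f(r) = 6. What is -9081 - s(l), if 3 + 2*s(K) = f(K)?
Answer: -9078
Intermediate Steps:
f(r) = -3 (f(r) = -1/2*6 = -3)
l = 1500 (l = -100*(-15) = 1500)
s(K) = -3 (s(K) = -3/2 + (1/2)*(-3) = -3/2 - 3/2 = -3)
-9081 - s(l) = -9081 - 1*(-3) = -9081 + 3 = -9078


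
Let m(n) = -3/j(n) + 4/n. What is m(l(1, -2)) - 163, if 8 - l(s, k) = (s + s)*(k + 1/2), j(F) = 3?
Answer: -1800/11 ≈ -163.64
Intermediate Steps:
l(s, k) = 8 - 2*s*(½ + k) (l(s, k) = 8 - (s + s)*(k + 1/2) = 8 - 2*s*(k + 1*(½)) = 8 - 2*s*(k + ½) = 8 - 2*s*(½ + k))
m(n) = -1 + 4/n (m(n) = -3/3 + 4/n = -3*⅓ + 4/n = -1 + 4/n)
m(l(1, -2)) - 163 = (4 - (8 - 1*1 - 2*(-2)*1))/(8 - 1*1 - 2*(-2)*1) - 163 = (4 - (8 - 1 + 4))/(8 - 1 + 4) - 163 = (4 - 1*11)/11 - 163 = (4 - 11)/11 - 163 = (1/11)*(-7) - 163 = -7/11 - 163 = -1800/11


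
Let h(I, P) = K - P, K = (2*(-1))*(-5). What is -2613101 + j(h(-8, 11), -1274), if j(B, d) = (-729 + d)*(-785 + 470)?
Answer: -1982156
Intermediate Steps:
K = 10 (K = -2*(-5) = 10)
h(I, P) = 10 - P
j(B, d) = 229635 - 315*d (j(B, d) = (-729 + d)*(-315) = 229635 - 315*d)
-2613101 + j(h(-8, 11), -1274) = -2613101 + (229635 - 315*(-1274)) = -2613101 + (229635 + 401310) = -2613101 + 630945 = -1982156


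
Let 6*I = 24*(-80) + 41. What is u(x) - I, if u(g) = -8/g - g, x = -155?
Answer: 435443/930 ≈ 468.22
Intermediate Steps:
u(g) = -g - 8/g
I = -1879/6 (I = (24*(-80) + 41)/6 = (-1920 + 41)/6 = (⅙)*(-1879) = -1879/6 ≈ -313.17)
u(x) - I = (-1*(-155) - 8/(-155)) - 1*(-1879/6) = (155 - 8*(-1/155)) + 1879/6 = (155 + 8/155) + 1879/6 = 24033/155 + 1879/6 = 435443/930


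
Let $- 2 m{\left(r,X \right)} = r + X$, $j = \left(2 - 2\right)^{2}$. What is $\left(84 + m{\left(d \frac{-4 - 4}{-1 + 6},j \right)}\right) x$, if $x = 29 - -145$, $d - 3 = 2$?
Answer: $15312$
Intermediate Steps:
$d = 5$ ($d = 3 + 2 = 5$)
$x = 174$ ($x = 29 + 145 = 174$)
$j = 0$ ($j = 0^{2} = 0$)
$m{\left(r,X \right)} = - \frac{X}{2} - \frac{r}{2}$ ($m{\left(r,X \right)} = - \frac{r + X}{2} = - \frac{X + r}{2} = - \frac{X}{2} - \frac{r}{2}$)
$\left(84 + m{\left(d \frac{-4 - 4}{-1 + 6},j \right)}\right) x = \left(84 - \frac{5 \frac{-4 - 4}{-1 + 6}}{2}\right) 174 = \left(84 + \left(0 - \frac{5 \left(- \frac{8}{5}\right)}{2}\right)\right) 174 = \left(84 + \left(0 - -4\right)\right) 174 = \left(84 + \left(0 + 4\right)\right) 174 = \left(84 + 4\right) 174 = 88 \cdot 174 = 15312$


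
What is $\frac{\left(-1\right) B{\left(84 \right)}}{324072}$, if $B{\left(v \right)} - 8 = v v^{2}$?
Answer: $- \frac{74089}{40509} \approx -1.829$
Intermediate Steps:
$B{\left(v \right)} = 8 + v^{3}$ ($B{\left(v \right)} = 8 + v v^{2} = 8 + v^{3}$)
$\frac{\left(-1\right) B{\left(84 \right)}}{324072} = \frac{\left(-1\right) \left(8 + 84^{3}\right)}{324072} = - (8 + 592704) \frac{1}{324072} = \left(-1\right) 592712 \cdot \frac{1}{324072} = \left(-592712\right) \frac{1}{324072} = - \frac{74089}{40509}$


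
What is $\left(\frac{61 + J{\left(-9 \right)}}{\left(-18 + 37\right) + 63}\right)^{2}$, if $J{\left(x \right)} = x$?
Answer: $\frac{676}{1681} \approx 0.40214$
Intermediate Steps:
$\left(\frac{61 + J{\left(-9 \right)}}{\left(-18 + 37\right) + 63}\right)^{2} = \left(\frac{61 - 9}{\left(-18 + 37\right) + 63}\right)^{2} = \left(\frac{52}{19 + 63}\right)^{2} = \left(\frac{52}{82}\right)^{2} = \left(52 \cdot \frac{1}{82}\right)^{2} = \left(\frac{26}{41}\right)^{2} = \frac{676}{1681}$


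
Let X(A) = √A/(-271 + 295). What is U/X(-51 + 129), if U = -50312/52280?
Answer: -25156*√78/84955 ≈ -2.6152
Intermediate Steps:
X(A) = √A/24
U = -6289/6535 (U = -50312*1/52280 = -6289/6535 ≈ -0.96236)
U/X(-51 + 129) = -6289*24/√(-51 + 129)/6535 = -6289*4*√78/13/6535 = -25156*√78/84955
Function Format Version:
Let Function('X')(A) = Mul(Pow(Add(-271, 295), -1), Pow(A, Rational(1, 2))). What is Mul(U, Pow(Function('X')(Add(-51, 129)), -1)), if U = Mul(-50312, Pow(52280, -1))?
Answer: Mul(Rational(-25156, 84955), Pow(78, Rational(1, 2))) ≈ -2.6152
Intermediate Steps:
Function('X')(A) = Mul(Rational(1, 24), Pow(A, Rational(1, 2))) (Function('X')(A) = Mul(Pow(24, -1), Pow(A, Rational(1, 2))) = Mul(Rational(1, 24), Pow(A, Rational(1, 2))))
U = Rational(-6289, 6535) (U = Mul(-50312, Rational(1, 52280)) = Rational(-6289, 6535) ≈ -0.96236)
Mul(U, Pow(Function('X')(Add(-51, 129)), -1)) = Mul(Rational(-6289, 6535), Pow(Mul(Rational(1, 24), Pow(Add(-51, 129), Rational(1, 2))), -1)) = Mul(Rational(-6289, 6535), Pow(Mul(Rational(1, 24), Pow(78, Rational(1, 2))), -1)) = Mul(Rational(-6289, 6535), Mul(Rational(4, 13), Pow(78, Rational(1, 2)))) = Mul(Rational(-25156, 84955), Pow(78, Rational(1, 2)))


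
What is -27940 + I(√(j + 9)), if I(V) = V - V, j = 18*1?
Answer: -27940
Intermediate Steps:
j = 18
I(V) = 0
-27940 + I(√(j + 9)) = -27940 + 0 = -27940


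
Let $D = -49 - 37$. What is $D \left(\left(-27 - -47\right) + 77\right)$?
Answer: $-8342$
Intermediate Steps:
$D = -86$ ($D = -49 - 37 = -86$)
$D \left(\left(-27 - -47\right) + 77\right) = - 86 \left(\left(-27 - -47\right) + 77\right) = - 86 \left(\left(-27 + 47\right) + 77\right) = - 86 \left(20 + 77\right) = \left(-86\right) 97 = -8342$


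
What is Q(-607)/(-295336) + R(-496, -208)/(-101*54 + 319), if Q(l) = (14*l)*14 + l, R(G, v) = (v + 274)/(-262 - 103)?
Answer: 224143422401/553540881400 ≈ 0.40493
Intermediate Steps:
R(G, v) = -274/365 - v/365 (R(G, v) = (274 + v)/(-365) = (274 + v)*(-1/365) = -274/365 - v/365)
Q(l) = 197*l (Q(l) = 196*l + l = 197*l)
Q(-607)/(-295336) + R(-496, -208)/(-101*54 + 319) = (197*(-607))/(-295336) + (-274/365 - 1/365*(-208))/(-101*54 + 319) = -119579*(-1/295336) + (-274/365 + 208/365)/(-5454 + 319) = 119579/295336 - 66/365/(-5135) = 119579/295336 - 66/365*(-1/5135) = 119579/295336 + 66/1874275 = 224143422401/553540881400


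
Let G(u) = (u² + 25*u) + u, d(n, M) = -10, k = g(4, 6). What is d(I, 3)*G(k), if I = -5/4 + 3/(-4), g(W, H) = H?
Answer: -1920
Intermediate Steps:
k = 6
I = -2 (I = -5*¼ + 3*(-¼) = -5/4 - ¾ = -2)
G(u) = u² + 26*u
d(I, 3)*G(k) = -60*(26 + 6) = -60*32 = -10*192 = -1920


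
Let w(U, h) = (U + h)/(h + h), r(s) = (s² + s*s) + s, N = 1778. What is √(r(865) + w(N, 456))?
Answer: √77836550298/228 ≈ 1223.6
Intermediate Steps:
r(s) = s + 2*s² (r(s) = (s² + s²) + s = 2*s² + s = s + 2*s²)
w(U, h) = (U + h)/(2*h) (w(U, h) = (U + h)/((2*h)) = (U + h)*(1/(2*h)) = (U + h)/(2*h))
√(r(865) + w(N, 456)) = √(865*(1 + 2*865) + (½)*(1778 + 456)/456) = √(865*(1 + 1730) + (½)*(1/456)*2234) = √(865*1731 + 1117/456) = √(1497315 + 1117/456) = √(682776757/456) = √77836550298/228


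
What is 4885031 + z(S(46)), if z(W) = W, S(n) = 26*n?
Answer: 4886227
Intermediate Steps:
4885031 + z(S(46)) = 4885031 + 26*46 = 4885031 + 1196 = 4886227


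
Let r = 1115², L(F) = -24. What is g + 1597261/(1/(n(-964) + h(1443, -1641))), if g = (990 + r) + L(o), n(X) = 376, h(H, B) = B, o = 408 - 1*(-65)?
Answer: -2019290974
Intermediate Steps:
o = 473 (o = 408 + 65 = 473)
r = 1243225
g = 1244191 (g = (990 + 1243225) - 24 = 1244215 - 24 = 1244191)
g + 1597261/(1/(n(-964) + h(1443, -1641))) = 1244191 + 1597261/(1/(376 - 1641)) = 1244191 + 1597261/(1/(-1265)) = 1244191 + 1597261/(-1/1265) = 1244191 + 1597261*(-1265) = 1244191 - 2020535165 = -2019290974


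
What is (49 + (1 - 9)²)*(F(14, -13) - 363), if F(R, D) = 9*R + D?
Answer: -28250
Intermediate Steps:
F(R, D) = D + 9*R
(49 + (1 - 9)²)*(F(14, -13) - 363) = (49 + (1 - 9)²)*((-13 + 9*14) - 363) = (49 + (-8)²)*((-13 + 126) - 363) = (49 + 64)*(113 - 363) = 113*(-250) = -28250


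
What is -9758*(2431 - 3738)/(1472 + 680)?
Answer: 6376853/1076 ≈ 5926.4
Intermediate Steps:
-9758*(2431 - 3738)/(1472 + 680) = -9758/(2152/(-1307)) = -9758/(2152*(-1/1307)) = -9758/(-2152/1307) = -9758*(-1307/2152) = 6376853/1076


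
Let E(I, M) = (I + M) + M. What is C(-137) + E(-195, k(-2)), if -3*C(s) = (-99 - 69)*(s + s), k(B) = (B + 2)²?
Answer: -15539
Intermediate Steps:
k(B) = (2 + B)²
E(I, M) = I + 2*M
C(s) = 112*s (C(s) = -(-99 - 69)*(s + s)/3 = -(-56)*2*s = -(-112)*s = 112*s)
C(-137) + E(-195, k(-2)) = 112*(-137) + (-195 + 2*(2 - 2)²) = -15344 + (-195 + 2*0²) = -15344 + (-195 + 2*0) = -15344 + (-195 + 0) = -15344 - 195 = -15539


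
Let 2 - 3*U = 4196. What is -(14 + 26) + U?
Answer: -1438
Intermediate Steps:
U = -1398 (U = ⅔ - ⅓*4196 = ⅔ - 4196/3 = -1398)
-(14 + 26) + U = -(14 + 26) - 1398 = -1*40 - 1398 = -40 - 1398 = -1438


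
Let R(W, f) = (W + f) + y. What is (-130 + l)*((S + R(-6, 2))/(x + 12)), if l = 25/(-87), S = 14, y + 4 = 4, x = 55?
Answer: -113350/5829 ≈ -19.446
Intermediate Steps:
y = 0 (y = -4 + 4 = 0)
R(W, f) = W + f (R(W, f) = (W + f) + 0 = W + f)
l = -25/87 (l = 25*(-1/87) = -25/87 ≈ -0.28736)
(-130 + l)*((S + R(-6, 2))/(x + 12)) = (-130 - 25/87)*((14 + (-6 + 2))/(55 + 12)) = -11335*(14 - 4)/(87*67) = -113350/(87*67) = -11335/87*10/67 = -113350/5829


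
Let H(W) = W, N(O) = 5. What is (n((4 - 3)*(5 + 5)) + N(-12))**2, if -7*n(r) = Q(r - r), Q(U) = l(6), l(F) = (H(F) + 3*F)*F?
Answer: 11881/49 ≈ 242.47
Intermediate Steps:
l(F) = 4*F**2 (l(F) = (F + 3*F)*F = (4*F)*F = 4*F**2)
Q(U) = 144 (Q(U) = 4*6**2 = 4*36 = 144)
n(r) = -144/7 (n(r) = -1/7*144 = -144/7)
(n((4 - 3)*(5 + 5)) + N(-12))**2 = (-144/7 + 5)**2 = (-109/7)**2 = 11881/49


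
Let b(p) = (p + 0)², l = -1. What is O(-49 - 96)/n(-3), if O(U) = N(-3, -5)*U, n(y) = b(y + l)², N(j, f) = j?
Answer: 435/256 ≈ 1.6992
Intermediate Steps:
b(p) = p²
n(y) = (-1 + y)⁴ (n(y) = ((y - 1)²)² = ((-1 + y)²)² = (-1 + y)⁴)
O(U) = -3*U
O(-49 - 96)/n(-3) = (-3*(-49 - 96))/((-1 - 3)⁴) = (-3*(-145))/((-4)⁴) = 435/256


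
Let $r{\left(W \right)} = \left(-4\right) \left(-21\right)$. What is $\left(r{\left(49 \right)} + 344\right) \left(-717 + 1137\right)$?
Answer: $179760$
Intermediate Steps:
$r{\left(W \right)} = 84$
$\left(r{\left(49 \right)} + 344\right) \left(-717 + 1137\right) = \left(84 + 344\right) \left(-717 + 1137\right) = 428 \cdot 420 = 179760$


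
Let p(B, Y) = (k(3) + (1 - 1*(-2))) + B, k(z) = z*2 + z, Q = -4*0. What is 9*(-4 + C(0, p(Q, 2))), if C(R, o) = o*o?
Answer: 1260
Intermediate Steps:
Q = 0
k(z) = 3*z (k(z) = 2*z + z = 3*z)
p(B, Y) = 12 + B (p(B, Y) = (3*3 + (1 - 1*(-2))) + B = (9 + (1 + 2)) + B = (9 + 3) + B = 12 + B)
C(R, o) = o²
9*(-4 + C(0, p(Q, 2))) = 9*(-4 + (12 + 0)²) = 9*(-4 + 12²) = 9*(-4 + 144) = 9*140 = 1260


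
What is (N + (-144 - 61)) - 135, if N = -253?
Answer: -593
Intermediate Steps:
(N + (-144 - 61)) - 135 = (-253 + (-144 - 61)) - 135 = (-253 - 205) - 135 = -458 - 135 = -593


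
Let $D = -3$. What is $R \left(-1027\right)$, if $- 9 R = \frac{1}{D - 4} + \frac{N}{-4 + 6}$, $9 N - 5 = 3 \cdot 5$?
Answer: $\frac{62647}{567} \approx 110.49$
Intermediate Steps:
$N = \frac{20}{9}$ ($N = \frac{5}{9} + \frac{3 \cdot 5}{9} = \frac{5}{9} + \frac{1}{9} \cdot 15 = \frac{5}{9} + \frac{5}{3} = \frac{20}{9} \approx 2.2222$)
$R = - \frac{61}{567}$ ($R = - \frac{\frac{1}{-3 - 4} + \frac{1}{-4 + 6} \cdot \frac{20}{9}}{9} = - \frac{\frac{1}{-7} + \frac{1}{2} \cdot \frac{20}{9}}{9} = - \frac{- \frac{1}{7} + \frac{1}{2} \cdot \frac{20}{9}}{9} = - \frac{- \frac{1}{7} + \frac{10}{9}}{9} = \left(- \frac{1}{9}\right) \frac{61}{63} = - \frac{61}{567} \approx -0.10758$)
$R \left(-1027\right) = \left(- \frac{61}{567}\right) \left(-1027\right) = \frac{62647}{567}$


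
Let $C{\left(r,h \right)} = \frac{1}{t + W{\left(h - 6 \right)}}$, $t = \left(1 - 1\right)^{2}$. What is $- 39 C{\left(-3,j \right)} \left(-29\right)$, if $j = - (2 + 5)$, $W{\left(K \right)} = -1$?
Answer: $-1131$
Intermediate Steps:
$t = 0$ ($t = 0^{2} = 0$)
$j = -7$ ($j = \left(-1\right) 7 = -7$)
$C{\left(r,h \right)} = -1$ ($C{\left(r,h \right)} = \frac{1}{0 - 1} = \frac{1}{-1} = -1$)
$- 39 C{\left(-3,j \right)} \left(-29\right) = \left(-39\right) \left(-1\right) \left(-29\right) = 39 \left(-29\right) = -1131$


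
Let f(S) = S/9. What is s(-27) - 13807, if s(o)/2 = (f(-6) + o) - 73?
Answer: -42025/3 ≈ -14008.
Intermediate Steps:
f(S) = S/9 (f(S) = S*(⅑) = S/9)
s(o) = -442/3 + 2*o (s(o) = 2*(((⅑)*(-6) + o) - 73) = 2*((-⅔ + o) - 73) = 2*(-221/3 + o) = -442/3 + 2*o)
s(-27) - 13807 = (-442/3 + 2*(-27)) - 13807 = (-442/3 - 54) - 13807 = -604/3 - 13807 = -42025/3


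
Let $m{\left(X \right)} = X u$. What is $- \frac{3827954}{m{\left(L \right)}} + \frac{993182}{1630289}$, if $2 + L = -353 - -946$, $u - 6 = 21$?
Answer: $- \frac{6224823093532}{26014521573} \approx -239.28$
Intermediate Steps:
$u = 27$ ($u = 6 + 21 = 27$)
$L = 591$ ($L = -2 - -593 = -2 + \left(-353 + 946\right) = -2 + 593 = 591$)
$m{\left(X \right)} = 27 X$ ($m{\left(X \right)} = X 27 = 27 X$)
$- \frac{3827954}{m{\left(L \right)}} + \frac{993182}{1630289} = - \frac{3827954}{27 \cdot 591} + \frac{993182}{1630289} = - \frac{3827954}{15957} + 993182 \cdot \frac{1}{1630289} = \left(-3827954\right) \frac{1}{15957} + \frac{993182}{1630289} = - \frac{3827954}{15957} + \frac{993182}{1630289} = - \frac{6224823093532}{26014521573}$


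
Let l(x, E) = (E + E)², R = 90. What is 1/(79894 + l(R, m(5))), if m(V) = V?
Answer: 1/79994 ≈ 1.2501e-5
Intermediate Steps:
l(x, E) = 4*E² (l(x, E) = (2*E)² = 4*E²)
1/(79894 + l(R, m(5))) = 1/(79894 + 4*5²) = 1/(79894 + 4*25) = 1/(79894 + 100) = 1/79994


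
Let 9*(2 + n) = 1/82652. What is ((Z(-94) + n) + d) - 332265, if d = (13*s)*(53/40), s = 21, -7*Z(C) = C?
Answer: -17281860681269/52070760 ≈ -3.3189e+5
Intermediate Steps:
Z(C) = -C/7
n = -1487735/743868 (n = -2 + (⅑)/82652 = -2 + (⅑)*(1/82652) = -2 + 1/743868 = -1487735/743868 ≈ -2.0000)
d = 14469/40 (d = (13*21)*(53/40) = 273*(53*(1/40)) = 273*(53/40) = 14469/40 ≈ 361.73)
((Z(-94) + n) + d) - 332265 = ((-⅐*(-94) - 1487735/743868) + 14469/40) - 332265 = ((94/7 - 1487735/743868) + 14469/40) - 332265 = (59509447/5207076 + 14469/40) - 332265 = 19430390131/52070760 - 332265 = -17281860681269/52070760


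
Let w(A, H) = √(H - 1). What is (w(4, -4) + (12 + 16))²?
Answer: (28 + I*√5)² ≈ 779.0 + 125.22*I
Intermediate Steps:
w(A, H) = √(-1 + H)
(w(4, -4) + (12 + 16))² = (√(-1 - 4) + (12 + 16))² = (√(-5) + 28)² = (I*√5 + 28)² = (28 + I*√5)²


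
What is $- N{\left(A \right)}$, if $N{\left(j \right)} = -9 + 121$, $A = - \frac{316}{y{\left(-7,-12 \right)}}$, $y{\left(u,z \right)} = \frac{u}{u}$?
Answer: $-112$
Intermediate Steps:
$y{\left(u,z \right)} = 1$
$A = -316$ ($A = - \frac{316}{1} = \left(-316\right) 1 = -316$)
$N{\left(j \right)} = 112$
$- N{\left(A \right)} = \left(-1\right) 112 = -112$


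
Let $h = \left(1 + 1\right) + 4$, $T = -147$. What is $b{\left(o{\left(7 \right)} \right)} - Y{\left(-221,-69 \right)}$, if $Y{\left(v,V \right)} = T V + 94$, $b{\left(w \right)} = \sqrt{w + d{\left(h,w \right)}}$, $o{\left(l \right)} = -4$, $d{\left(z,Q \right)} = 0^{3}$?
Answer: $-10237 + 2 i \approx -10237.0 + 2.0 i$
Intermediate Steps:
$h = 6$ ($h = 2 + 4 = 6$)
$d{\left(z,Q \right)} = 0$
$b{\left(w \right)} = \sqrt{w}$ ($b{\left(w \right)} = \sqrt{w + 0} = \sqrt{w}$)
$Y{\left(v,V \right)} = 94 - 147 V$ ($Y{\left(v,V \right)} = - 147 V + 94 = 94 - 147 V$)
$b{\left(o{\left(7 \right)} \right)} - Y{\left(-221,-69 \right)} = \sqrt{-4} - \left(94 - -10143\right) = 2 i - \left(94 + 10143\right) = 2 i - 10237 = -10237 + 2 i$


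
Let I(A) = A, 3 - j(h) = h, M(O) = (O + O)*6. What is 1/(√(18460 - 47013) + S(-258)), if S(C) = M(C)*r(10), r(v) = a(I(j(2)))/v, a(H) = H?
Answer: -7740/3110129 - 25*I*√28553/3110129 ≈ -0.0024886 - 0.0013583*I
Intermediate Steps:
M(O) = 12*O (M(O) = (2*O)*6 = 12*O)
j(h) = 3 - h
r(v) = 1/v (r(v) = (3 - 1*2)/v = (3 - 2)/v = 1/v)
S(C) = 6*C/5 (S(C) = (12*C)/10 = (12*C)*(⅒) = 6*C/5)
1/(√(18460 - 47013) + S(-258)) = 1/(√(18460 - 47013) + (6/5)*(-258)) = 1/(√(-28553) - 1548/5) = 1/(I*√28553 - 1548/5) = 1/(-1548/5 + I*√28553)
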